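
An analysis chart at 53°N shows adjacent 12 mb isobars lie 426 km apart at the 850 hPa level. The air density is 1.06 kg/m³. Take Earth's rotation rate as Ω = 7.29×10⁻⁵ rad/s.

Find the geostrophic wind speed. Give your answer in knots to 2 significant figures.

Coriolis parameter at 53°N:
f = 2Ω sin φ = 2 × 7.29×10⁻⁵ × sin 53° = 1.16×10⁻⁴ s⁻¹
Pressure gradient: |∂P/∂n| = 1200 Pa / 426000 m = 2.82×10⁻³ Pa/m
Geostrophic balance (pressure-gradient force = Coriolis force):
V_g = (1/(fρ)) |∂P/∂n| = 2.82×10⁻³ / (1.16×10⁻⁴ × 1.06) = 22.8 m/s
Converting: 22.8 m/s × 1.944 = 44 knots

44 knots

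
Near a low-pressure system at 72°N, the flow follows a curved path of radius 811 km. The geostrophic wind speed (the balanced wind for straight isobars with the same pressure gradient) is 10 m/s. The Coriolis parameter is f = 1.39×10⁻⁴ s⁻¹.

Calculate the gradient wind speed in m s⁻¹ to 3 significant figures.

9.24 m s⁻¹

Around a low, centrifugal force acts outward with Coriolis, so pressure-gradient force balances both:
(1/ρ)|∂P/∂n| = fV + V²/R  →  V² + fR·V − fR·V_g = 0
With fR = 1.39×10⁻⁴ × 811×10³ m = 113 m/s:
V = [−fR + √((fR)² + 4 fR V_g)]/2 = [−113 + √(113² + 4×113×10)]/2 = 9.24 m/s
Subgeostrophic (V < V_g = 10 m/s), as expected around a low.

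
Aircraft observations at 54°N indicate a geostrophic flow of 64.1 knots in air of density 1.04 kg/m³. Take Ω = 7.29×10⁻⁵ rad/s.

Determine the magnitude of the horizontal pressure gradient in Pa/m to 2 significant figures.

Coriolis parameter at 54°N:
f = 2Ω sin φ = 2 × 7.29×10⁻⁵ × sin 54° = 1.18×10⁻⁴ s⁻¹
Wind speed in SI: 64.1 knots = 33.0 m/s
Geostrophic balance rearranged: |∂P/∂n| = f ρ V_g
|∂P/∂n| = 1.18×10⁻⁴ × 1.04 × 33.0 = 4.05×10⁻³ Pa/m

4.0×10⁻³ Pa/m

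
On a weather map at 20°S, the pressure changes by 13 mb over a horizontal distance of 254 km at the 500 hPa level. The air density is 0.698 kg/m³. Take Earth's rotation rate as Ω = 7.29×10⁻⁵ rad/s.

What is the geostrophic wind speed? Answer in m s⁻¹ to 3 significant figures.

147 m s⁻¹

Coriolis parameter at 20°S:
f = 2Ω sin φ = 2 × 7.29×10⁻⁵ × sin 20° = 4.99×10⁻⁵ s⁻¹
Pressure gradient: |∂P/∂n| = 1300 Pa / 254000 m = 5.12×10⁻³ Pa/m
Geostrophic balance (pressure-gradient force = Coriolis force):
V_g = (1/(fρ)) |∂P/∂n| = 5.12×10⁻³ / (4.99×10⁻⁵ × 0.698) = 147 m/s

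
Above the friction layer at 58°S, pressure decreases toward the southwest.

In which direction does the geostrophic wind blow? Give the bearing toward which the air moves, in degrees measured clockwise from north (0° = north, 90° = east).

135°

The pressure-gradient force points toward the southwest (bearing 225°).
Geostrophic balance: in the Southern Hemisphere the Coriolis force deflects motion to the left, so the geostrophic wind blows 90° to the left of the pressure-gradient force (low pressure on the right).
Rotating 225° by 90° counterclockwise gives 135° — the wind blows toward the southeast.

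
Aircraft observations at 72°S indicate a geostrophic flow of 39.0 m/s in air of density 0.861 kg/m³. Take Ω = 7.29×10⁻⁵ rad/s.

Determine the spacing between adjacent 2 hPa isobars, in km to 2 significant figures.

43 km

Coriolis parameter at 72°S:
f = 2Ω sin φ = 2 × 7.29×10⁻⁵ × sin 72° = 1.39×10⁻⁴ s⁻¹
Geostrophic balance rearranged: |∂P/∂n| = f ρ V_g
|∂P/∂n| = 1.39×10⁻⁴ × 0.861 × 39.0 = 4.66×10⁻³ Pa/m
Isobar spacing: Δn = ΔP/|∂P/∂n| = 200 Pa / 4.66×10⁻³ Pa/m = 42953 m ≈ 43 km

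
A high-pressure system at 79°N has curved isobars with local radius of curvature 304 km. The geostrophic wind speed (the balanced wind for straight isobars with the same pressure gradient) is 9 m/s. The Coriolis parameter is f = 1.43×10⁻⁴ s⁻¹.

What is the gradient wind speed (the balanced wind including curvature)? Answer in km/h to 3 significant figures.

Around a high, pressure-gradient force acts outward with centrifugal, so Coriolis balances both:
fV = (1/ρ)|∂P/∂n| + V²/R  →  V² − fR·V + fR·V_g = 0
With fR = 1.43×10⁻⁴ × 304×10³ m = 43.5 m/s:
V = [fR − √((fR)² − 4 fR V_g)]/2 = [43.5 − √(43.5² − 4×43.5×9)]/2 = 12.7 m/s
Supergeostrophic (V > V_g = 9 m/s), as expected around a high.
Converting: 12.7 m/s × 3.6 = 45.8 km/h

45.8 km/h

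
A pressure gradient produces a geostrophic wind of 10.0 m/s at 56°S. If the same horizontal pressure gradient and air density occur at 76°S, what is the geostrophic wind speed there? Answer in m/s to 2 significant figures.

With the same pressure gradient and density, V_g ∝ 1/f ∝ 1/sin φ.
V₂ = V₁ · sin φ₁ / sin φ₂ = 10.0 × sin 56° / sin 76°
V₂ = 10.0 × 0.8290/0.9703 = 8.5 m/s

8.5 m/s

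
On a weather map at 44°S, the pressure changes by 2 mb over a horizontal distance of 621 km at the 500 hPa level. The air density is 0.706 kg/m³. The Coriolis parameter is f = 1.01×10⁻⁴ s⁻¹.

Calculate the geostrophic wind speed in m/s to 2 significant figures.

Pressure gradient: |∂P/∂n| = 200 Pa / 621000 m = 3.22×10⁻⁴ Pa/m
Geostrophic balance (pressure-gradient force = Coriolis force):
V_g = (1/(fρ)) |∂P/∂n| = 3.22×10⁻⁴ / (1.01×10⁻⁴ × 0.706) = 4.52 m/s

4.5 m/s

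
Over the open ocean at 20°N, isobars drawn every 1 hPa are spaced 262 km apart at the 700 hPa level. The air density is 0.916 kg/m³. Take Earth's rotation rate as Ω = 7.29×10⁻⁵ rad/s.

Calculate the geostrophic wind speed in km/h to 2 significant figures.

30 km/h

Coriolis parameter at 20°N:
f = 2Ω sin φ = 2 × 7.29×10⁻⁵ × sin 20° = 4.99×10⁻⁵ s⁻¹
Pressure gradient: |∂P/∂n| = 100 Pa / 262000 m = 3.82×10⁻⁴ Pa/m
Geostrophic balance (pressure-gradient force = Coriolis force):
V_g = (1/(fρ)) |∂P/∂n| = 3.82×10⁻⁴ / (4.99×10⁻⁵ × 0.916) = 8.36 m/s
Converting: 8.36 m/s × 3.6 = 30 km/h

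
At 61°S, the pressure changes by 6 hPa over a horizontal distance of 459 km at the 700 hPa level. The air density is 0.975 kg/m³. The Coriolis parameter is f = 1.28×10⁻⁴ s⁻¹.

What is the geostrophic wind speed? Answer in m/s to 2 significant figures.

Pressure gradient: |∂P/∂n| = 600 Pa / 459000 m = 1.31×10⁻³ Pa/m
Geostrophic balance (pressure-gradient force = Coriolis force):
V_g = (1/(fρ)) |∂P/∂n| = 1.31×10⁻³ / (1.28×10⁻⁴ × 0.975) = 10.5 m/s

10 m/s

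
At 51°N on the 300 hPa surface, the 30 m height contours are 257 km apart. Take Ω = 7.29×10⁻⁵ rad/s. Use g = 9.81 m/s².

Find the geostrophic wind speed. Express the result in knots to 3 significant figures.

19.6 knots

Coriolis parameter at 51°N:
f = 2Ω sin φ = 2 × 7.29×10⁻⁵ × sin 51° = 1.13×10⁻⁴ s⁻¹
Height gradient: |∂Z/∂n| = 30 m / 257000 m = 1.17×10⁻⁴
On a pressure surface, geostrophic balance gives V_g = (g/f)|∂Z/∂n|:
V_g = 9.81 × 1.17×10⁻⁴ / 1.13×10⁻⁴ = 10.1 m/s
Converting: 10.1 m/s × 1.944 = 19.6 knots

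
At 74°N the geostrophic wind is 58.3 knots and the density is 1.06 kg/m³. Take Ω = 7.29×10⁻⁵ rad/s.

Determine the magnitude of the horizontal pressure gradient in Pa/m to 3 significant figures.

Coriolis parameter at 74°N:
f = 2Ω sin φ = 2 × 7.29×10⁻⁵ × sin 74° = 1.40×10⁻⁴ s⁻¹
Wind speed in SI: 58.3 knots = 30.0 m/s
Geostrophic balance rearranged: |∂P/∂n| = f ρ V_g
|∂P/∂n| = 1.40×10⁻⁴ × 1.06 × 30.0 = 4.46×10⁻³ Pa/m

4.46×10⁻³ Pa/m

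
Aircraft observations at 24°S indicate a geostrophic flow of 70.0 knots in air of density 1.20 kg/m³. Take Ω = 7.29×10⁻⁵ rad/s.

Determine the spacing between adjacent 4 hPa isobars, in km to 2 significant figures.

160 km

Coriolis parameter at 24°S:
f = 2Ω sin φ = 2 × 7.29×10⁻⁵ × sin 24° = 5.93×10⁻⁵ s⁻¹
Wind speed in SI: 70.0 knots = 36.0 m/s
Geostrophic balance rearranged: |∂P/∂n| = f ρ V_g
|∂P/∂n| = 5.93×10⁻⁵ × 1.20 × 36.0 = 2.56×10⁻³ Pa/m
Isobar spacing: Δn = ΔP/|∂P/∂n| = 400 Pa / 2.56×10⁻³ Pa/m = 156089 m ≈ 160 km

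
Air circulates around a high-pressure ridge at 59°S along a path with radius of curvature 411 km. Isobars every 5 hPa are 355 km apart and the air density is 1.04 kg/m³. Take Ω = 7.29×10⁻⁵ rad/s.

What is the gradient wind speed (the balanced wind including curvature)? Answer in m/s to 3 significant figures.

Coriolis parameter at 59°S:
f = 2Ω sin φ = 2 × 7.29×10⁻⁵ × sin 59° = 1.25×10⁻⁴ s⁻¹
Pressure gradient: |∂P/∂n| = 500 Pa / 355000 m = 1.41×10⁻³ Pa/m
Geostrophic speed: V_g = |∂P/∂n|/(fρ) = 1.41×10⁻³/(1.25×10⁻⁴ × 1.04) = 10.8 m/s
Around a high, pressure-gradient force acts outward with centrifugal, so Coriolis balances both:
fV = (1/ρ)|∂P/∂n| + V²/R  →  V² − fR·V + fR·V_g = 0
With fR = 1.25×10⁻⁴ × 411×10³ m = 51.4 m/s:
V = [fR − √((fR)² − 4 fR V_g)]/2 = [51.4 − √(51.4² − 4×51.4×10.8)]/2 = 15.5 m/s
Supergeostrophic (V > V_g = 10.8 m/s), as expected around a high.

15.5 m/s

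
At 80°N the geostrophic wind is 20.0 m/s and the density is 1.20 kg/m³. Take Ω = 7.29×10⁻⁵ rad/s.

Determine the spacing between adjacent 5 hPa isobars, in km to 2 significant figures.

150 km

Coriolis parameter at 80°N:
f = 2Ω sin φ = 2 × 7.29×10⁻⁵ × sin 80° = 1.44×10⁻⁴ s⁻¹
Geostrophic balance rearranged: |∂P/∂n| = f ρ V_g
|∂P/∂n| = 1.44×10⁻⁴ × 1.20 × 20.0 = 3.45×10⁻³ Pa/m
Isobar spacing: Δn = ΔP/|∂P/∂n| = 500 Pa / 3.45×10⁻³ Pa/m = 145094 m ≈ 150 km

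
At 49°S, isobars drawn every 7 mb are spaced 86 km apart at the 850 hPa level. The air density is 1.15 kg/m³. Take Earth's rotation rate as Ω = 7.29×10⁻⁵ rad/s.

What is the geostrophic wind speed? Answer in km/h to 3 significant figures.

Coriolis parameter at 49°S:
f = 2Ω sin φ = 2 × 7.29×10⁻⁵ × sin 49° = 1.10×10⁻⁴ s⁻¹
Pressure gradient: |∂P/∂n| = 700 Pa / 86000 m = 8.14×10⁻³ Pa/m
Geostrophic balance (pressure-gradient force = Coriolis force):
V_g = (1/(fρ)) |∂P/∂n| = 8.14×10⁻³ / (1.10×10⁻⁴ × 1.15) = 64.3 m/s
Converting: 64.3 m/s × 3.6 = 232 km/h

232 km/h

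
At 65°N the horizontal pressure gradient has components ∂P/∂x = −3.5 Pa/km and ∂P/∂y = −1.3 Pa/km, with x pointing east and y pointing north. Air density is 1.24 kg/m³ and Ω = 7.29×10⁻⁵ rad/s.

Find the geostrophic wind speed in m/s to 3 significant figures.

22.8 m/s

Coriolis parameter at 65°N:
f = 2Ω sin φ = 2 × 7.29×10⁻⁵ × sin 65° = 1.32×10⁻⁴ s⁻¹
Component geostrophic relations (x east, y north):
u_g = −(1/(fρ)) ∂P/∂y,  v_g = (1/(fρ)) ∂P/∂x
u_g = −(−1.3×10⁻³)/(1.32×10⁻⁴ × 1.24) = 7.93 m/s;  v_g = (−3.5×10⁻³)/(1.32×10⁻⁴ × 1.24) = −21.4 m/s
|V_g| = √(u_g² + v_g²) = 22.8 m/s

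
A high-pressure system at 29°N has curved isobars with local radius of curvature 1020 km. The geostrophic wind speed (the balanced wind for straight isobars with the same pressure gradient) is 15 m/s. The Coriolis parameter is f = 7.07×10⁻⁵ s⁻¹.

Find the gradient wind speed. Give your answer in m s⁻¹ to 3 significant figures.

21.3 m s⁻¹

Around a high, pressure-gradient force acts outward with centrifugal, so Coriolis balances both:
fV = (1/ρ)|∂P/∂n| + V²/R  →  V² − fR·V + fR·V_g = 0
With fR = 7.07×10⁻⁵ × 1020×10³ m = 72.1 m/s:
V = [fR − √((fR)² − 4 fR V_g)]/2 = [72.1 − √(72.1² − 4×72.1×15)]/2 = 21.3 m/s
Supergeostrophic (V > V_g = 15 m/s), as expected around a high.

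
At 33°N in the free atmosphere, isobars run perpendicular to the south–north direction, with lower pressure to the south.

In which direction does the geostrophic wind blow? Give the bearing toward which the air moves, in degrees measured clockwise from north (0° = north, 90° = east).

The pressure-gradient force points toward the south (bearing 180°).
Geostrophic balance: in the Northern Hemisphere the Coriolis force deflects motion to the right, so the geostrophic wind blows 90° to the right of the pressure-gradient force (low pressure on the left).
Rotating 180° by 90° clockwise gives 270° — the wind blows toward the west.

270°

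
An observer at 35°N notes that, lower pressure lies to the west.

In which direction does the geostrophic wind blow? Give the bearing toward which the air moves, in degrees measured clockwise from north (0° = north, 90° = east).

000°

The pressure-gradient force points toward the west (bearing 270°).
Geostrophic balance: in the Northern Hemisphere the Coriolis force deflects motion to the right, so the geostrophic wind blows 90° to the right of the pressure-gradient force (low pressure on the left).
Rotating 270° by 90° clockwise gives 000° — the wind blows toward the north.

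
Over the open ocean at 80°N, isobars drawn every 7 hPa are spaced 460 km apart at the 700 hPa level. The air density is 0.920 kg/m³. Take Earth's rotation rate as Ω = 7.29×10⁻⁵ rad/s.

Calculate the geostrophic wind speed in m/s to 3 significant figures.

Coriolis parameter at 80°N:
f = 2Ω sin φ = 2 × 7.29×10⁻⁵ × sin 80° = 1.44×10⁻⁴ s⁻¹
Pressure gradient: |∂P/∂n| = 700 Pa / 460000 m = 1.52×10⁻³ Pa/m
Geostrophic balance (pressure-gradient force = Coriolis force):
V_g = (1/(fρ)) |∂P/∂n| = 1.52×10⁻³ / (1.44×10⁻⁴ × 0.920) = 11.5 m/s

11.5 m/s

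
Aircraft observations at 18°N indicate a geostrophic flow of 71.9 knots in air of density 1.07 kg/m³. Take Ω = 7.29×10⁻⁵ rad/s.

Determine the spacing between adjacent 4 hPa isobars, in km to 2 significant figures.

Coriolis parameter at 18°N:
f = 2Ω sin φ = 2 × 7.29×10⁻⁵ × sin 18° = 4.51×10⁻⁵ s⁻¹
Wind speed in SI: 71.9 knots = 37.0 m/s
Geostrophic balance rearranged: |∂P/∂n| = f ρ V_g
|∂P/∂n| = 4.51×10⁻⁵ × 1.07 × 37.0 = 1.78×10⁻³ Pa/m
Isobar spacing: Δn = ΔP/|∂P/∂n| = 400 Pa / 1.78×10⁻³ Pa/m = 224321 m ≈ 220 km

220 km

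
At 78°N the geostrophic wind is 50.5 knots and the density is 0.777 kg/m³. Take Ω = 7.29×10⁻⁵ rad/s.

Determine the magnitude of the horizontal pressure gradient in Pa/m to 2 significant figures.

Coriolis parameter at 78°N:
f = 2Ω sin φ = 2 × 7.29×10⁻⁵ × sin 78° = 1.43×10⁻⁴ s⁻¹
Wind speed in SI: 50.5 knots = 26.0 m/s
Geostrophic balance rearranged: |∂P/∂n| = f ρ V_g
|∂P/∂n| = 1.43×10⁻⁴ × 0.777 × 26.0 = 2.88×10⁻³ Pa/m

2.9×10⁻³ Pa/m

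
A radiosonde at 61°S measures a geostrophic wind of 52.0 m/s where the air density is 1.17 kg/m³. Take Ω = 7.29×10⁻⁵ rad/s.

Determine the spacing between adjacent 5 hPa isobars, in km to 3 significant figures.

64.4 km

Coriolis parameter at 61°S:
f = 2Ω sin φ = 2 × 7.29×10⁻⁵ × sin 61° = 1.28×10⁻⁴ s⁻¹
Geostrophic balance rearranged: |∂P/∂n| = f ρ V_g
|∂P/∂n| = 1.28×10⁻⁴ × 1.17 × 52.0 = 7.76×10⁻³ Pa/m
Isobar spacing: Δn = ΔP/|∂P/∂n| = 500 Pa / 7.76×10⁻³ Pa/m = 64447 m ≈ 64.4 km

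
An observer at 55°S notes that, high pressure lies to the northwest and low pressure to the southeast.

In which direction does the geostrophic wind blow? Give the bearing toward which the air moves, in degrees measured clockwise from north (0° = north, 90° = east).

045°

The pressure-gradient force points toward the southeast (bearing 135°).
Geostrophic balance: in the Southern Hemisphere the Coriolis force deflects motion to the left, so the geostrophic wind blows 90° to the left of the pressure-gradient force (low pressure on the right).
Rotating 135° by 90° counterclockwise gives 045° — the wind blows toward the northeast.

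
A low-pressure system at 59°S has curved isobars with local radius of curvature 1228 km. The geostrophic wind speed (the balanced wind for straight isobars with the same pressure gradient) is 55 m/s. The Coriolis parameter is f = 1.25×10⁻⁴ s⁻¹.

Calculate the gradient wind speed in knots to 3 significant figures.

83.5 knots

Around a low, centrifugal force acts outward with Coriolis, so pressure-gradient force balances both:
(1/ρ)|∂P/∂n| = fV + V²/R  →  V² + fR·V − fR·V_g = 0
With fR = 1.25×10⁻⁴ × 1228×10³ m = 154 m/s:
V = [−fR + √((fR)² + 4 fR V_g)]/2 = [−154 + √(154² + 4×154×55)]/2 = 43 m/s
Subgeostrophic (V < V_g = 55 m/s), as expected around a low.
Converting: 43 m/s × 1.944 = 83.5 knots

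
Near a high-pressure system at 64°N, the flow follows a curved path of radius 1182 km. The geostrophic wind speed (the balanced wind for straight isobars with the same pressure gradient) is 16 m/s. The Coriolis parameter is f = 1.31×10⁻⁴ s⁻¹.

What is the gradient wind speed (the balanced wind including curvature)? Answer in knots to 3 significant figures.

Around a high, pressure-gradient force acts outward with centrifugal, so Coriolis balances both:
fV = (1/ρ)|∂P/∂n| + V²/R  →  V² − fR·V + fR·V_g = 0
With fR = 1.31×10⁻⁴ × 1182×10³ m = 155 m/s:
V = [fR − √((fR)² − 4 fR V_g)]/2 = [155 − √(155² − 4×155×16)]/2 = 18.1 m/s
Supergeostrophic (V > V_g = 16 m/s), as expected around a high.
Converting: 18.1 m/s × 1.944 = 35.2 knots

35.2 knots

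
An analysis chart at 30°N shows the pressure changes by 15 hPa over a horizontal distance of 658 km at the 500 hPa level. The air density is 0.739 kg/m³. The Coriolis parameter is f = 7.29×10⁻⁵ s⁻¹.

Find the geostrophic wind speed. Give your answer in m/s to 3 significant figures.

42.3 m/s

Pressure gradient: |∂P/∂n| = 1500 Pa / 658000 m = 2.28×10⁻³ Pa/m
Geostrophic balance (pressure-gradient force = Coriolis force):
V_g = (1/(fρ)) |∂P/∂n| = 2.28×10⁻³ / (7.29×10⁻⁵ × 0.739) = 42.3 m/s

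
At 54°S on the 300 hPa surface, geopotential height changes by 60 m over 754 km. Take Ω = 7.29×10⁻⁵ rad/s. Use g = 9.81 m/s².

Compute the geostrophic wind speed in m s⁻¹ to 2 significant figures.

6.6 m s⁻¹

Coriolis parameter at 54°S:
f = 2Ω sin φ = 2 × 7.29×10⁻⁵ × sin 54° = 1.18×10⁻⁴ s⁻¹
Height gradient: |∂Z/∂n| = 60 m / 754000 m = 7.96×10⁻⁵
On a pressure surface, geostrophic balance gives V_g = (g/f)|∂Z/∂n|:
V_g = 9.81 × 7.96×10⁻⁵ / 1.18×10⁻⁴ = 6.62 m/s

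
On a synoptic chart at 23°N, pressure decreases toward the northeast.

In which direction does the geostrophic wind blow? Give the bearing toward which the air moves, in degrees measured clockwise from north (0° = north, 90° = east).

135°

The pressure-gradient force points toward the northeast (bearing 045°).
Geostrophic balance: in the Northern Hemisphere the Coriolis force deflects motion to the right, so the geostrophic wind blows 90° to the right of the pressure-gradient force (low pressure on the left).
Rotating 045° by 90° clockwise gives 135° — the wind blows toward the southeast.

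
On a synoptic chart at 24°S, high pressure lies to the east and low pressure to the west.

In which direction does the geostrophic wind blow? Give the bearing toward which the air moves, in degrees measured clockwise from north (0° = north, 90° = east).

180°

The pressure-gradient force points toward the west (bearing 270°).
Geostrophic balance: in the Southern Hemisphere the Coriolis force deflects motion to the left, so the geostrophic wind blows 90° to the left of the pressure-gradient force (low pressure on the right).
Rotating 270° by 90° counterclockwise gives 180° — the wind blows toward the south.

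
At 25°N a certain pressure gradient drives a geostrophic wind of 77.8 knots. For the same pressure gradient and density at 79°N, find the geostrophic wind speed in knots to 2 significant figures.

With the same pressure gradient and density, V_g ∝ 1/f ∝ 1/sin φ.
V₂ = V₁ · sin φ₁ / sin φ₂ = 77.8 × sin 25° / sin 79°
V₂ = 77.8 × 0.4226/0.9816 = 33 knots

33 knots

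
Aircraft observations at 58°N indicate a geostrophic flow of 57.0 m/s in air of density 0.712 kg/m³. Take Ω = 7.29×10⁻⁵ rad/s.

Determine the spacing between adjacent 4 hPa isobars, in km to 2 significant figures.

Coriolis parameter at 58°N:
f = 2Ω sin φ = 2 × 7.29×10⁻⁵ × sin 58° = 1.24×10⁻⁴ s⁻¹
Geostrophic balance rearranged: |∂P/∂n| = f ρ V_g
|∂P/∂n| = 1.24×10⁻⁴ × 0.712 × 57.0 = 5.02×10⁻³ Pa/m
Isobar spacing: Δn = ΔP/|∂P/∂n| = 400 Pa / 5.02×10⁻³ Pa/m = 79713 m ≈ 80 km

80 km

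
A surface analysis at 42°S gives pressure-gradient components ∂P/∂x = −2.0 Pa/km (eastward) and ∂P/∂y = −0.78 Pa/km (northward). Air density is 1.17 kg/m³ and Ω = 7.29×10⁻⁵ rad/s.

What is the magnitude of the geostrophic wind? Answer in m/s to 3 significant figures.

18.8 m/s

Coriolis parameter at 42°S:
f = 2Ω sin φ = 2 × 7.29×10⁻⁵ × sin 42° = 9.76×10⁻⁵ s⁻¹
In the Southern Hemisphere f is negative: f = −9.76×10⁻⁵ s⁻¹.
Component geostrophic relations (x east, y north):
u_g = −(1/(fρ)) ∂P/∂y,  v_g = (1/(fρ)) ∂P/∂x
u_g = −(−0.78×10⁻³)/(−9.76×10⁻⁵ × 1.17) = −6.83 m/s;  v_g = (−2.0×10⁻³)/(−9.76×10⁻⁵ × 1.17) = 17.5 m/s
|V_g| = √(u_g² + v_g²) = 18.8 m/s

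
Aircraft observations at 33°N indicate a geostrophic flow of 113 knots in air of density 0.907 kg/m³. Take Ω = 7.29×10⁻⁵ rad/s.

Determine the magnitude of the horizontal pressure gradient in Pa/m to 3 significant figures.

4.19×10⁻³ Pa/m

Coriolis parameter at 33°N:
f = 2Ω sin φ = 2 × 7.29×10⁻⁵ × sin 33° = 7.94×10⁻⁵ s⁻¹
Wind speed in SI: 113 knots = 58.1 m/s
Geostrophic balance rearranged: |∂P/∂n| = f ρ V_g
|∂P/∂n| = 7.94×10⁻⁵ × 0.907 × 58.1 = 4.19×10⁻³ Pa/m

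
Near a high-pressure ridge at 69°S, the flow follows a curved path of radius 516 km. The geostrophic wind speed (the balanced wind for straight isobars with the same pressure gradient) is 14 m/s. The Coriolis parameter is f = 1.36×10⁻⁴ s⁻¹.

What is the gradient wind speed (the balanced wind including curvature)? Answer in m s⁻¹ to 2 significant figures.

19 m s⁻¹

Around a high, pressure-gradient force acts outward with centrifugal, so Coriolis balances both:
fV = (1/ρ)|∂P/∂n| + V²/R  →  V² − fR·V + fR·V_g = 0
With fR = 1.36×10⁻⁴ × 516×10³ m = 70.2 m/s:
V = [fR − √((fR)² − 4 fR V_g)]/2 = [70.2 − √(70.2² − 4×70.2×14)]/2 = 19.3 m/s
Supergeostrophic (V > V_g = 14 m/s), as expected around a high.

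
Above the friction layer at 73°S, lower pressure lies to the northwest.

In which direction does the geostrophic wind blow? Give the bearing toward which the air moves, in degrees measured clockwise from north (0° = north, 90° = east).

The pressure-gradient force points toward the northwest (bearing 315°).
Geostrophic balance: in the Southern Hemisphere the Coriolis force deflects motion to the left, so the geostrophic wind blows 90° to the left of the pressure-gradient force (low pressure on the right).
Rotating 315° by 90° counterclockwise gives 225° — the wind blows toward the southwest.

225°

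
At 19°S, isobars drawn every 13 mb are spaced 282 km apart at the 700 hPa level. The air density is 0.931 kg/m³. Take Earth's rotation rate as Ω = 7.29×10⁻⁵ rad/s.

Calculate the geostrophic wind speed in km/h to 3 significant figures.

Coriolis parameter at 19°S:
f = 2Ω sin φ = 2 × 7.29×10⁻⁵ × sin 19° = 4.75×10⁻⁵ s⁻¹
Pressure gradient: |∂P/∂n| = 1300 Pa / 282000 m = 4.61×10⁻³ Pa/m
Geostrophic balance (pressure-gradient force = Coriolis force):
V_g = (1/(fρ)) |∂P/∂n| = 4.61×10⁻³ / (4.75×10⁻⁵ × 0.931) = 104 m/s
Converting: 104 m/s × 3.6 = 376 km/h

376 km/h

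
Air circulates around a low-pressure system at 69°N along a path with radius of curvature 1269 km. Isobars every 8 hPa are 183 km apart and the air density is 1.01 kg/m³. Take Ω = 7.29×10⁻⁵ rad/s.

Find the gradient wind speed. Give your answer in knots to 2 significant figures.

53 knots

Coriolis parameter at 69°N:
f = 2Ω sin φ = 2 × 7.29×10⁻⁵ × sin 69° = 1.36×10⁻⁴ s⁻¹
Pressure gradient: |∂P/∂n| = 800 Pa / 183000 m = 4.37×10⁻³ Pa/m
Geostrophic speed: V_g = |∂P/∂n|/(fρ) = 4.37×10⁻³/(1.36×10⁻⁴ × 1.01) = 31.8 m/s
Around a low, centrifugal force acts outward with Coriolis, so pressure-gradient force balances both:
(1/ρ)|∂P/∂n| = fV + V²/R  →  V² + fR·V − fR·V_g = 0
With fR = 1.36×10⁻⁴ × 1269×10³ m = 173 m/s:
V = [−fR + √((fR)² + 4 fR V_g)]/2 = [−173 + √(173² + 4×173×31.8)]/2 = 27.4 m/s
Subgeostrophic (V < V_g = 31.8 m/s), as expected around a low.
Converting: 27.4 m/s × 1.944 = 53 knots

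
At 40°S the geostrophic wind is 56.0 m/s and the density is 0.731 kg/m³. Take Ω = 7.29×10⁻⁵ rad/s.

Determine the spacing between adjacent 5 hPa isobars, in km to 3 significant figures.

130 km

Coriolis parameter at 40°S:
f = 2Ω sin φ = 2 × 7.29×10⁻⁵ × sin 40° = 9.37×10⁻⁵ s⁻¹
Geostrophic balance rearranged: |∂P/∂n| = f ρ V_g
|∂P/∂n| = 9.37×10⁻⁵ × 0.731 × 56.0 = 3.84×10⁻³ Pa/m
Isobar spacing: Δn = ΔP/|∂P/∂n| = 500 Pa / 3.84×10⁻³ Pa/m = 130329 m ≈ 130 km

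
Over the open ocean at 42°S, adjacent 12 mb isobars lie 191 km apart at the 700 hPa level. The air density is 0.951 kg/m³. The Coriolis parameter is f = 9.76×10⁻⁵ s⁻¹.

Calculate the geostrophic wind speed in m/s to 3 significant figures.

Pressure gradient: |∂P/∂n| = 1200 Pa / 191000 m = 6.28×10⁻³ Pa/m
Geostrophic balance (pressure-gradient force = Coriolis force):
V_g = (1/(fρ)) |∂P/∂n| = 6.28×10⁻³ / (9.76×10⁻⁵ × 0.951) = 67.7 m/s

67.7 m/s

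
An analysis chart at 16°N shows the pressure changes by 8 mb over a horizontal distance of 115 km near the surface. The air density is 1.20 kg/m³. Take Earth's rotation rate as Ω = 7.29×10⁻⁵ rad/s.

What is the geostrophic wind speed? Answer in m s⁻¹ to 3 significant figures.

144 m s⁻¹

Coriolis parameter at 16°N:
f = 2Ω sin φ = 2 × 7.29×10⁻⁵ × sin 16° = 4.02×10⁻⁵ s⁻¹
Pressure gradient: |∂P/∂n| = 800 Pa / 115000 m = 6.96×10⁻³ Pa/m
Geostrophic balance (pressure-gradient force = Coriolis force):
V_g = (1/(fρ)) |∂P/∂n| = 6.96×10⁻³ / (4.02×10⁻⁵ × 1.20) = 144 m/s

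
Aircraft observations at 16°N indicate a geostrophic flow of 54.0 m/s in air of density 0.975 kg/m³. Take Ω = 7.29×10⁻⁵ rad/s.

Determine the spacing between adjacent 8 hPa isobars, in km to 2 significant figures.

380 km

Coriolis parameter at 16°N:
f = 2Ω sin φ = 2 × 7.29×10⁻⁵ × sin 16° = 4.02×10⁻⁵ s⁻¹
Geostrophic balance rearranged: |∂P/∂n| = f ρ V_g
|∂P/∂n| = 4.02×10⁻⁵ × 0.975 × 54.0 = 2.12×10⁻³ Pa/m
Isobar spacing: Δn = ΔP/|∂P/∂n| = 800 Pa / 2.12×10⁻³ Pa/m = 378091 m ≈ 380 km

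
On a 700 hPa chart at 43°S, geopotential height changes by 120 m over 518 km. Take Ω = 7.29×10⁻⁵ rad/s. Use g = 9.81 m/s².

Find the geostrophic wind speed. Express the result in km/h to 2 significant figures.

82 km/h

Coriolis parameter at 43°S:
f = 2Ω sin φ = 2 × 7.29×10⁻⁵ × sin 43° = 9.94×10⁻⁵ s⁻¹
Height gradient: |∂Z/∂n| = 120 m / 518000 m = 2.32×10⁻⁴
On a pressure surface, geostrophic balance gives V_g = (g/f)|∂Z/∂n|:
V_g = 9.81 × 2.32×10⁻⁴ / 9.94×10⁻⁵ = 22.9 m/s
Converting: 22.9 m/s × 3.6 = 82 km/h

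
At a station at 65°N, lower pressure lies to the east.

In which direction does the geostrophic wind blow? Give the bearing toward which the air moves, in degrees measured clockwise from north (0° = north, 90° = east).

180°

The pressure-gradient force points toward the east (bearing 090°).
Geostrophic balance: in the Northern Hemisphere the Coriolis force deflects motion to the right, so the geostrophic wind blows 90° to the right of the pressure-gradient force (low pressure on the left).
Rotating 090° by 90° clockwise gives 180° — the wind blows toward the south.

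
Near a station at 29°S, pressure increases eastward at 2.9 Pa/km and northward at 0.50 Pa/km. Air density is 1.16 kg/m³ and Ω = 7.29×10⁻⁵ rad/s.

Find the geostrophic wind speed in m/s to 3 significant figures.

35.9 m/s

Coriolis parameter at 29°S:
f = 2Ω sin φ = 2 × 7.29×10⁻⁵ × sin 29° = 7.07×10⁻⁵ s⁻¹
In the Southern Hemisphere f is negative: f = −7.07×10⁻⁵ s⁻¹.
Component geostrophic relations (x east, y north):
u_g = −(1/(fρ)) ∂P/∂y,  v_g = (1/(fρ)) ∂P/∂x
u_g = −(0.50×10⁻³)/(−7.07×10⁻⁵ × 1.16) = 6.10 m/s;  v_g = (2.9×10⁻³)/(−7.07×10⁻⁵ × 1.16) = −35.4 m/s
|V_g| = √(u_g² + v_g²) = 35.9 m/s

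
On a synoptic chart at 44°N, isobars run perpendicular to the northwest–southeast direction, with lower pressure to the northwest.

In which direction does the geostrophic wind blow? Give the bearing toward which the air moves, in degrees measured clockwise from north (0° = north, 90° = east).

The pressure-gradient force points toward the northwest (bearing 315°).
Geostrophic balance: in the Northern Hemisphere the Coriolis force deflects motion to the right, so the geostrophic wind blows 90° to the right of the pressure-gradient force (low pressure on the left).
Rotating 315° by 90° clockwise gives 045° — the wind blows toward the northeast.

045°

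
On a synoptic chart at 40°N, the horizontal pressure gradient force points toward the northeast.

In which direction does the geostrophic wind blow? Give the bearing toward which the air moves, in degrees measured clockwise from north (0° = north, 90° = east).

135°

The pressure-gradient force points toward the northeast (bearing 045°).
Geostrophic balance: in the Northern Hemisphere the Coriolis force deflects motion to the right, so the geostrophic wind blows 90° to the right of the pressure-gradient force (low pressure on the left).
Rotating 045° by 90° clockwise gives 135° — the wind blows toward the southeast.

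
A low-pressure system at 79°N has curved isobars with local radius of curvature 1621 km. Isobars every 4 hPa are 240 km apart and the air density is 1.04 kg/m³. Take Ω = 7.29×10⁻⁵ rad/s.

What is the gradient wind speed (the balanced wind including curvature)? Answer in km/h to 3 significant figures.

Coriolis parameter at 79°N:
f = 2Ω sin φ = 2 × 7.29×10⁻⁵ × sin 79° = 1.43×10⁻⁴ s⁻¹
Pressure gradient: |∂P/∂n| = 400 Pa / 240000 m = 1.67×10⁻³ Pa/m
Geostrophic speed: V_g = |∂P/∂n|/(fρ) = 1.67×10⁻³/(1.43×10⁻⁴ × 1.04) = 11.2 m/s
Around a low, centrifugal force acts outward with Coriolis, so pressure-gradient force balances both:
(1/ρ)|∂P/∂n| = fV + V²/R  →  V² + fR·V − fR·V_g = 0
With fR = 1.43×10⁻⁴ × 1621×10³ m = 232 m/s:
V = [−fR + √((fR)² + 4 fR V_g)]/2 = [−232 + √(232² + 4×232×11.2)]/2 = 10.7 m/s
Subgeostrophic (V < V_g = 11.2 m/s), as expected around a low.
Converting: 10.7 m/s × 3.6 = 38.5 km/h

38.5 km/h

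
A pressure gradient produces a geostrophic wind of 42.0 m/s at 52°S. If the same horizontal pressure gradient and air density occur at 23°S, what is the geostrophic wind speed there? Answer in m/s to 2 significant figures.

With the same pressure gradient and density, V_g ∝ 1/f ∝ 1/sin φ.
V₂ = V₁ · sin φ₁ / sin φ₂ = 42.0 × sin 52° / sin 23°
V₂ = 42.0 × 0.7880/0.3907 = 85 m/s

85 m/s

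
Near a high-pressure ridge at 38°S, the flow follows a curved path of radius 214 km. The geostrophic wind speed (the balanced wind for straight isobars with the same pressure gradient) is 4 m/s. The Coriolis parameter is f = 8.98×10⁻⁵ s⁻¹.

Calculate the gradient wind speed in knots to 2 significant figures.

Around a high, pressure-gradient force acts outward with centrifugal, so Coriolis balances both:
fV = (1/ρ)|∂P/∂n| + V²/R  →  V² − fR·V + fR·V_g = 0
With fR = 8.98×10⁻⁵ × 214×10³ m = 19.2 m/s:
V = [fR − √((fR)² − 4 fR V_g)]/2 = [19.2 − √(19.2² − 4×19.2×4)]/2 = 5.68 m/s
Supergeostrophic (V > V_g = 4 m/s), as expected around a high.
Converting: 5.68 m/s × 1.944 = 11 knots

11 knots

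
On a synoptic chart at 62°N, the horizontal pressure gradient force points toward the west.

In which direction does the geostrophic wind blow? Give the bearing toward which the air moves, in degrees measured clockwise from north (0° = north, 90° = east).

The pressure-gradient force points toward the west (bearing 270°).
Geostrophic balance: in the Northern Hemisphere the Coriolis force deflects motion to the right, so the geostrophic wind blows 90° to the right of the pressure-gradient force (low pressure on the left).
Rotating 270° by 90° clockwise gives 000° — the wind blows toward the north.

000°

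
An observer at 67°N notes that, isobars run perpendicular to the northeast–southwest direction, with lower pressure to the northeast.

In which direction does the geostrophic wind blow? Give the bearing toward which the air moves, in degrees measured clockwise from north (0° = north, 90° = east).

The pressure-gradient force points toward the northeast (bearing 045°).
Geostrophic balance: in the Northern Hemisphere the Coriolis force deflects motion to the right, so the geostrophic wind blows 90° to the right of the pressure-gradient force (low pressure on the left).
Rotating 045° by 90° clockwise gives 135° — the wind blows toward the southeast.

135°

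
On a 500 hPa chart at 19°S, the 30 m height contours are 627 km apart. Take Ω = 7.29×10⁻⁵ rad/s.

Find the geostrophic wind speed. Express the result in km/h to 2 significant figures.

36 km/h

Coriolis parameter at 19°S:
f = 2Ω sin φ = 2 × 7.29×10⁻⁵ × sin 19° = 4.75×10⁻⁵ s⁻¹
Height gradient: |∂Z/∂n| = 30 m / 627000 m = 4.78×10⁻⁵
On a pressure surface, geostrophic balance gives V_g = (g/f)|∂Z/∂n|:
V_g = 9.81 × 4.78×10⁻⁵ / 4.75×10⁻⁵ = 9.89 m/s
Converting: 9.89 m/s × 3.6 = 36 km/h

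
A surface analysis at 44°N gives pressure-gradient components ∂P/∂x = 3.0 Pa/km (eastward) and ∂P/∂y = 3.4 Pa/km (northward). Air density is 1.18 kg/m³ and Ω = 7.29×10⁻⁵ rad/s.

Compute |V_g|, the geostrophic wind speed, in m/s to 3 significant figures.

37.9 m/s

Coriolis parameter at 44°N:
f = 2Ω sin φ = 2 × 7.29×10⁻⁵ × sin 44° = 1.01×10⁻⁴ s⁻¹
Component geostrophic relations (x east, y north):
u_g = −(1/(fρ)) ∂P/∂y,  v_g = (1/(fρ)) ∂P/∂x
u_g = −(3.4×10⁻³)/(1.01×10⁻⁴ × 1.18) = −28.4 m/s;  v_g = (3.0×10⁻³)/(1.01×10⁻⁴ × 1.18) = 25.1 m/s
|V_g| = √(u_g² + v_g²) = 37.9 m/s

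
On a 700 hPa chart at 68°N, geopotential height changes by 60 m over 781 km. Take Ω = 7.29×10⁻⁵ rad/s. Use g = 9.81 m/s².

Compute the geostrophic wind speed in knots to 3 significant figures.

Coriolis parameter at 68°N:
f = 2Ω sin φ = 2 × 7.29×10⁻⁵ × sin 68° = 1.35×10⁻⁴ s⁻¹
Height gradient: |∂Z/∂n| = 60 m / 781000 m = 7.68×10⁻⁵
On a pressure surface, geostrophic balance gives V_g = (g/f)|∂Z/∂n|:
V_g = 9.81 × 7.68×10⁻⁵ / 1.35×10⁻⁴ = 5.58 m/s
Converting: 5.58 m/s × 1.944 = 10.8 knots

10.8 knots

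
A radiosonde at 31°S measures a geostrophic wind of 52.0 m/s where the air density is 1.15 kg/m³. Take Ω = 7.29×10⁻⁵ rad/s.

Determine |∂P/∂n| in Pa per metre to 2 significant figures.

Coriolis parameter at 31°S:
f = 2Ω sin φ = 2 × 7.29×10⁻⁵ × sin 31° = 7.51×10⁻⁵ s⁻¹
Geostrophic balance rearranged: |∂P/∂n| = f ρ V_g
|∂P/∂n| = 7.51×10⁻⁵ × 1.15 × 52.0 = 4.49×10⁻³ Pa/m

4.5×10⁻³ Pa/m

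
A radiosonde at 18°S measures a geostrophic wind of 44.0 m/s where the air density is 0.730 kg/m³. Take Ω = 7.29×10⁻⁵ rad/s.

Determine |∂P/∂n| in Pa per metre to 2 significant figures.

Coriolis parameter at 18°S:
f = 2Ω sin φ = 2 × 7.29×10⁻⁵ × sin 18° = 4.51×10⁻⁵ s⁻¹
Geostrophic balance rearranged: |∂P/∂n| = f ρ V_g
|∂P/∂n| = 4.51×10⁻⁵ × 0.730 × 44.0 = 1.45×10⁻³ Pa/m

1.4×10⁻³ Pa/m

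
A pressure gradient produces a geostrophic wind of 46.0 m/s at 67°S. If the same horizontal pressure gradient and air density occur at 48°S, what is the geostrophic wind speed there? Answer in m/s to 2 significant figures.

With the same pressure gradient and density, V_g ∝ 1/f ∝ 1/sin φ.
V₂ = V₁ · sin φ₁ / sin φ₂ = 46.0 × sin 67° / sin 48°
V₂ = 46.0 × 0.9205/0.7431 = 57 m/s

57 m/s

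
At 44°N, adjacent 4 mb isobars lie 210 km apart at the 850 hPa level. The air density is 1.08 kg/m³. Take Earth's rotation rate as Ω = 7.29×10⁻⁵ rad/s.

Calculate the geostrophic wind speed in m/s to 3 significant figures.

17.4 m/s

Coriolis parameter at 44°N:
f = 2Ω sin φ = 2 × 7.29×10⁻⁵ × sin 44° = 1.01×10⁻⁴ s⁻¹
Pressure gradient: |∂P/∂n| = 400 Pa / 210000 m = 1.90×10⁻³ Pa/m
Geostrophic balance (pressure-gradient force = Coriolis force):
V_g = (1/(fρ)) |∂P/∂n| = 1.90×10⁻³ / (1.01×10⁻⁴ × 1.08) = 17.4 m/s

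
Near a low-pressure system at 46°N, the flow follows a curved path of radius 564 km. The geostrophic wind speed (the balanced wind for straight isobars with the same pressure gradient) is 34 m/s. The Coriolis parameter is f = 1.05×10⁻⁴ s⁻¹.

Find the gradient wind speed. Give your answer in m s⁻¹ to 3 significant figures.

24.2 m s⁻¹

Around a low, centrifugal force acts outward with Coriolis, so pressure-gradient force balances both:
(1/ρ)|∂P/∂n| = fV + V²/R  →  V² + fR·V − fR·V_g = 0
With fR = 1.05×10⁻⁴ × 564×10³ m = 59.2 m/s:
V = [−fR + √((fR)² + 4 fR V_g)]/2 = [−59.2 + √(59.2² + 4×59.2×34)]/2 = 24.2 m/s
Subgeostrophic (V < V_g = 34 m/s), as expected around a low.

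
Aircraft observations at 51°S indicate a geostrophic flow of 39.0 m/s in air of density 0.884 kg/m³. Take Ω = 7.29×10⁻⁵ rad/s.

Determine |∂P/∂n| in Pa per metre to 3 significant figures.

Coriolis parameter at 51°S:
f = 2Ω sin φ = 2 × 7.29×10⁻⁵ × sin 51° = 1.13×10⁻⁴ s⁻¹
Geostrophic balance rearranged: |∂P/∂n| = f ρ V_g
|∂P/∂n| = 1.13×10⁻⁴ × 0.884 × 39.0 = 3.91×10⁻³ Pa/m

3.91×10⁻³ Pa/m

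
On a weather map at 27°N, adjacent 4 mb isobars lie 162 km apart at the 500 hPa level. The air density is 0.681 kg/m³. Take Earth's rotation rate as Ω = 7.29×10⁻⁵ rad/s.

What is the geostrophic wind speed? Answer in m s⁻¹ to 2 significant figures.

55 m s⁻¹

Coriolis parameter at 27°N:
f = 2Ω sin φ = 2 × 7.29×10⁻⁵ × sin 27° = 6.62×10⁻⁵ s⁻¹
Pressure gradient: |∂P/∂n| = 400 Pa / 162000 m = 2.47×10⁻³ Pa/m
Geostrophic balance (pressure-gradient force = Coriolis force):
V_g = (1/(fρ)) |∂P/∂n| = 2.47×10⁻³ / (6.62×10⁻⁵ × 0.681) = 54.8 m/s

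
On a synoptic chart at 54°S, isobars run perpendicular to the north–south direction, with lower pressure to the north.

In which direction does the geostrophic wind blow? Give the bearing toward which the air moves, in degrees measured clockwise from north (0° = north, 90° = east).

The pressure-gradient force points toward the north (bearing 000°).
Geostrophic balance: in the Southern Hemisphere the Coriolis force deflects motion to the left, so the geostrophic wind blows 90° to the left of the pressure-gradient force (low pressure on the right).
Rotating 000° by 90° counterclockwise gives 270° — the wind blows toward the west.

270°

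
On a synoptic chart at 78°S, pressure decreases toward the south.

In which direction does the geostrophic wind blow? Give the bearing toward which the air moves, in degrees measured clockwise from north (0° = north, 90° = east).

090°

The pressure-gradient force points toward the south (bearing 180°).
Geostrophic balance: in the Southern Hemisphere the Coriolis force deflects motion to the left, so the geostrophic wind blows 90° to the left of the pressure-gradient force (low pressure on the right).
Rotating 180° by 90° counterclockwise gives 090° — the wind blows toward the east.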